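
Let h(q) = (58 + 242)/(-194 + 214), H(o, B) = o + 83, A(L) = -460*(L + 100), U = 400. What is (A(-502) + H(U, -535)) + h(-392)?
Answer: 185418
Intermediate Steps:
A(L) = -46000 - 460*L (A(L) = -460*(100 + L) = -46000 - 460*L)
H(o, B) = 83 + o
h(q) = 15 (h(q) = 300/20 = 300*(1/20) = 15)
(A(-502) + H(U, -535)) + h(-392) = ((-46000 - 460*(-502)) + (83 + 400)) + 15 = ((-46000 + 230920) + 483) + 15 = (184920 + 483) + 15 = 185403 + 15 = 185418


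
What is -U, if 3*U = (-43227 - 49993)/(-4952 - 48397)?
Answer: -93220/160047 ≈ -0.58245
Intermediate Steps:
U = 93220/160047 (U = ((-43227 - 49993)/(-4952 - 48397))/3 = (-93220/(-53349))/3 = (-93220*(-1/53349))/3 = (⅓)*(93220/53349) = 93220/160047 ≈ 0.58245)
-U = -1*93220/160047 = -93220/160047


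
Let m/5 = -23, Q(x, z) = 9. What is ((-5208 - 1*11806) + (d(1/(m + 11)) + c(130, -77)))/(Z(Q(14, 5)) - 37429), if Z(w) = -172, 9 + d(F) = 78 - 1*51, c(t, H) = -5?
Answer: 17001/37601 ≈ 0.45214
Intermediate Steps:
m = -115 (m = 5*(-23) = -115)
d(F) = 18 (d(F) = -9 + (78 - 1*51) = -9 + (78 - 51) = -9 + 27 = 18)
((-5208 - 1*11806) + (d(1/(m + 11)) + c(130, -77)))/(Z(Q(14, 5)) - 37429) = ((-5208 - 1*11806) + (18 - 5))/(-172 - 37429) = ((-5208 - 11806) + 13)/(-37601) = (-17014 + 13)*(-1/37601) = -17001*(-1/37601) = 17001/37601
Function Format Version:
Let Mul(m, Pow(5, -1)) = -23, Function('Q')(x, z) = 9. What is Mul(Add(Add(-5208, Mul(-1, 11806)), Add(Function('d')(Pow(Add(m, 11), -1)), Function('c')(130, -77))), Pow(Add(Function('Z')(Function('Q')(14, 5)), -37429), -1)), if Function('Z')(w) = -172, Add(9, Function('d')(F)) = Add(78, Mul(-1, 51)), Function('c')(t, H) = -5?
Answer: Rational(17001, 37601) ≈ 0.45214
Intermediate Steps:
m = -115 (m = Mul(5, -23) = -115)
Function('d')(F) = 18 (Function('d')(F) = Add(-9, Add(78, Mul(-1, 51))) = Add(-9, Add(78, -51)) = Add(-9, 27) = 18)
Mul(Add(Add(-5208, Mul(-1, 11806)), Add(Function('d')(Pow(Add(m, 11), -1)), Function('c')(130, -77))), Pow(Add(Function('Z')(Function('Q')(14, 5)), -37429), -1)) = Mul(Add(Add(-5208, Mul(-1, 11806)), Add(18, -5)), Pow(Add(-172, -37429), -1)) = Mul(Add(Add(-5208, -11806), 13), Pow(-37601, -1)) = Mul(Add(-17014, 13), Rational(-1, 37601)) = Mul(-17001, Rational(-1, 37601)) = Rational(17001, 37601)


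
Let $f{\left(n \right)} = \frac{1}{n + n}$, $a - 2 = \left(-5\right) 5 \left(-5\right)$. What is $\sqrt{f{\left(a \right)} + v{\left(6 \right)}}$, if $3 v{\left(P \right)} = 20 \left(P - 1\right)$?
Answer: $\frac{\sqrt{19357086}}{762} \approx 5.7738$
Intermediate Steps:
$a = 127$ ($a = 2 + \left(-5\right) 5 \left(-5\right) = 2 - -125 = 2 + 125 = 127$)
$f{\left(n \right)} = \frac{1}{2 n}$
$v{\left(P \right)} = - \frac{20}{3} + \frac{20 P}{3}$ ($v{\left(P \right)} = \frac{20 \left(P - 1\right)}{3} = \frac{20 \left(-1 + P\right)}{3} = \frac{-20 + 20 P}{3} = - \frac{20}{3} + \frac{20 P}{3}$)
$\sqrt{f{\left(a \right)} + v{\left(6 \right)}} = \sqrt{\frac{1}{2 \cdot 127} + \left(- \frac{20}{3} + \frac{20}{3} \cdot 6\right)} = \sqrt{\frac{1}{2} \cdot \frac{1}{127} + \left(- \frac{20}{3} + 40\right)} = \sqrt{\frac{1}{254} + \frac{100}{3}} = \sqrt{\frac{25403}{762}} = \frac{\sqrt{19357086}}{762}$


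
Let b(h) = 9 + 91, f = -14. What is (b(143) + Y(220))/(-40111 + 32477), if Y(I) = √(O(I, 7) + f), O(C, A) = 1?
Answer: -50/3817 - I*√13/7634 ≈ -0.013099 - 0.0004723*I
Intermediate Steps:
b(h) = 100
Y(I) = I*√13 (Y(I) = √(1 - 14) = √(-13) = I*√13)
(b(143) + Y(220))/(-40111 + 32477) = (100 + I*√13)/(-40111 + 32477) = (100 + I*√13)/(-7634) = (100 + I*√13)*(-1/7634) = -50/3817 - I*√13/7634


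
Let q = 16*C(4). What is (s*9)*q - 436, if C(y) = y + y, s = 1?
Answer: 716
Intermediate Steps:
C(y) = 2*y
q = 128 (q = 16*(2*4) = 16*8 = 128)
(s*9)*q - 436 = (1*9)*128 - 436 = 9*128 - 436 = 1152 - 436 = 716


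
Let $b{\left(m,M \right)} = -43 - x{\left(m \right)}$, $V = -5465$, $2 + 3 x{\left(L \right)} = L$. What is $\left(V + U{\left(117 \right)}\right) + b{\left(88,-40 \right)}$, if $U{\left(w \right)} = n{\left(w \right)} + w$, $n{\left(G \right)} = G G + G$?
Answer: $\frac{25159}{3} \approx 8386.3$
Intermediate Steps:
$n{\left(G \right)} = G + G^{2}$ ($n{\left(G \right)} = G^{2} + G = G + G^{2}$)
$x{\left(L \right)} = - \frac{2}{3} + \frac{L}{3}$
$b{\left(m,M \right)} = - \frac{127}{3} - \frac{m}{3}$ ($b{\left(m,M \right)} = -43 - \left(- \frac{2}{3} + \frac{m}{3}\right) = - \frac{127}{3} - \frac{m}{3}$)
$U{\left(w \right)} = w + w \left(1 + w\right)$ ($U{\left(w \right)} = w \left(1 + w\right) + w = w + w \left(1 + w\right)$)
$\left(V + U{\left(117 \right)}\right) + b{\left(88,-40 \right)} = \left(-5465 + 117 \left(2 + 117\right)\right) - \frac{215}{3} = \left(-5465 + 117 \cdot 119\right) - \frac{215}{3} = \left(-5465 + 13923\right) - \frac{215}{3} = 8458 - \frac{215}{3} = \frac{25159}{3}$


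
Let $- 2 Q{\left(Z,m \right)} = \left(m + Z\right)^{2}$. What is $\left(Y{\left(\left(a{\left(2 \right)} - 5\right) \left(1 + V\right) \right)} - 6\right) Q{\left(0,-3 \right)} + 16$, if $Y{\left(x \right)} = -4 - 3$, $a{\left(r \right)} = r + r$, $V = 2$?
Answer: $\frac{149}{2} \approx 74.5$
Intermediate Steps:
$a{\left(r \right)} = 2 r$
$Y{\left(x \right)} = -7$ ($Y{\left(x \right)} = -4 - 3 = -7$)
$Q{\left(Z,m \right)} = - \frac{\left(Z + m\right)^{2}}{2}$ ($Q{\left(Z,m \right)} = - \frac{\left(m + Z\right)^{2}}{2} = - \frac{\left(Z + m\right)^{2}}{2}$)
$\left(Y{\left(\left(a{\left(2 \right)} - 5\right) \left(1 + V\right) \right)} - 6\right) Q{\left(0,-3 \right)} + 16 = \left(-7 - 6\right) \left(- \frac{\left(0 - 3\right)^{2}}{2}\right) + 16 = - 13 \left(- \frac{\left(-3\right)^{2}}{2}\right) + 16 = - 13 \left(\left(- \frac{1}{2}\right) 9\right) + 16 = \left(-13\right) \left(- \frac{9}{2}\right) + 16 = \frac{117}{2} + 16 = \frac{149}{2}$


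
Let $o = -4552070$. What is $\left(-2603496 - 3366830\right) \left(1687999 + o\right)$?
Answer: $17099437557146$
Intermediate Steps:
$\left(-2603496 - 3366830\right) \left(1687999 + o\right) = \left(-2603496 - 3366830\right) \left(1687999 - 4552070\right) = \left(-5970326\right) \left(-2864071\right) = 17099437557146$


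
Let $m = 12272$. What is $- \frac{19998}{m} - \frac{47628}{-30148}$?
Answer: $- \frac{2301111}{46247032} \approx -0.049757$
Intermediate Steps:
$- \frac{19998}{m} - \frac{47628}{-30148} = - \frac{19998}{12272} - \frac{47628}{-30148} = \left(-19998\right) \frac{1}{12272} - - \frac{11907}{7537} = - \frac{9999}{6136} + \frac{11907}{7537} = - \frac{2301111}{46247032}$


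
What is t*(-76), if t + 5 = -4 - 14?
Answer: 1748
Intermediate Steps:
t = -23 (t = -5 + (-4 - 14) = -5 - 18 = -23)
t*(-76) = -23*(-76) = 1748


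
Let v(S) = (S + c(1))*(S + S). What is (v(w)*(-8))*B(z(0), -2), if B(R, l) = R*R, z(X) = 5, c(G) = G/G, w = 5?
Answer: -12000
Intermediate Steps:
c(G) = 1
B(R, l) = R²
v(S) = 2*S*(1 + S) (v(S) = (S + 1)*(S + S) = (1 + S)*(2*S) = 2*S*(1 + S))
(v(w)*(-8))*B(z(0), -2) = ((2*5*(1 + 5))*(-8))*5² = ((2*5*6)*(-8))*25 = (60*(-8))*25 = -480*25 = -12000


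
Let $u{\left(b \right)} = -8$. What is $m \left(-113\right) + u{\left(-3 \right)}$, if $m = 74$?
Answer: $-8370$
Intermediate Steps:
$m \left(-113\right) + u{\left(-3 \right)} = 74 \left(-113\right) - 8 = -8362 - 8 = -8370$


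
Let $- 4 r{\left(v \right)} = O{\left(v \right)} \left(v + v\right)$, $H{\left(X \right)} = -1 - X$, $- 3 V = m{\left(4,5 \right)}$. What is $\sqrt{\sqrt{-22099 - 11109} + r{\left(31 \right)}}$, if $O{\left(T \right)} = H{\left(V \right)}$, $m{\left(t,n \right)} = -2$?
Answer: $\frac{\sqrt{930 + 72 i \sqrt{8302}}}{6} \approx 10.244 + 8.8944 i$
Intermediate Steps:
$V = \frac{2}{3}$ ($V = \left(- \frac{1}{3}\right) \left(-2\right) = \frac{2}{3} \approx 0.66667$)
$O{\left(T \right)} = - \frac{5}{3}$ ($O{\left(T \right)} = -1 - \frac{2}{3} = - \frac{5}{3}$)
$r{\left(v \right)} = \frac{5 v}{6}$ ($r{\left(v \right)} = - \frac{\left(- \frac{5}{3}\right) \left(v + v\right)}{4} = - \frac{\left(- \frac{5}{3}\right) 2 v}{4} = - \frac{\left(- \frac{10}{3}\right) v}{4} = \frac{5 v}{6}$)
$\sqrt{\sqrt{-22099 - 11109} + r{\left(31 \right)}} = \sqrt{\sqrt{-22099 - 11109} + \frac{5}{6} \cdot 31} = \sqrt{\sqrt{-33208} + \frac{155}{6}} = \sqrt{2 i \sqrt{8302} + \frac{155}{6}} = \sqrt{\frac{155}{6} + 2 i \sqrt{8302}}$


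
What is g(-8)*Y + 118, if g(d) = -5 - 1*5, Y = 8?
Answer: 38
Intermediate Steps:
g(d) = -10 (g(d) = -5 - 5 = -10)
g(-8)*Y + 118 = -10*8 + 118 = -80 + 118 = 38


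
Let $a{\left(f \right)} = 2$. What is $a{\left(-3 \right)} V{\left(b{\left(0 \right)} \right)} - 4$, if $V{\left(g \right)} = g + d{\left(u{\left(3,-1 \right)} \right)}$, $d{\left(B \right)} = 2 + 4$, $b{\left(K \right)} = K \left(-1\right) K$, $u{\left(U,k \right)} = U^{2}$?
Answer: $8$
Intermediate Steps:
$b{\left(K \right)} = - K^{2}$ ($b{\left(K \right)} = - K K = - K^{2}$)
$d{\left(B \right)} = 6$
$V{\left(g \right)} = 6 + g$ ($V{\left(g \right)} = g + 6 = 6 + g$)
$a{\left(-3 \right)} V{\left(b{\left(0 \right)} \right)} - 4 = 2 \left(6 - 0^{2}\right) - 4 = 2 \left(6 - 0\right) - 4 = 2 \left(6 + 0\right) - 4 = 2 \cdot 6 - 4 = 12 - 4 = 8$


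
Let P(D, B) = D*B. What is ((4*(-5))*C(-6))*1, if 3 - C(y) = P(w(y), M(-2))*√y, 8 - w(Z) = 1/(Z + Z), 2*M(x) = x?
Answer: -60 - 485*I*√6/3 ≈ -60.0 - 396.0*I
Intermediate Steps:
M(x) = x/2
w(Z) = 8 - 1/(2*Z) (w(Z) = 8 - 1/(Z + Z) = 8 - 1/(2*Z))
P(D, B) = B*D
C(y) = 3 - √y*(-8 + 1/(2*y)) (C(y) = 3 - ((½)*(-2))*(8 - 1/(2*y))*√y = 3 - (-(8 - 1/(2*y)))*√y = 3 - (-8 + 1/(2*y))*√y = 3 - √y*(-8 + 1/(2*y)))
((4*(-5))*C(-6))*1 = ((4*(-5))*(3 + 8*√(-6) - (-1)*I*√6/12))*1 = -20*(3 + 8*(I*√6) - (-1)*I*√6/12)*1 = -20*(3 + 8*I*√6 + I*√6/12)*1 = -20*(3 + 97*I*√6/12)*1 = (-60 - 485*I*√6/3)*1 = -60 - 485*I*√6/3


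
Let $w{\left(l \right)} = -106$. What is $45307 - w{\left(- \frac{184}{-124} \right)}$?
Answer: $45413$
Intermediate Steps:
$45307 - w{\left(- \frac{184}{-124} \right)} = 45307 - -106 = 45307 + 106 = 45413$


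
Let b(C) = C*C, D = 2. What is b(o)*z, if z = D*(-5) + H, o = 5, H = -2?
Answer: -300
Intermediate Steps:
z = -12 (z = 2*(-5) - 2 = -10 - 2 = -12)
b(C) = C²
b(o)*z = 5²*(-12) = 25*(-12) = -300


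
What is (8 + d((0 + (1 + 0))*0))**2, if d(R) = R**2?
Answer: 64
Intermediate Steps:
(8 + d((0 + (1 + 0))*0))**2 = (8 + ((0 + (1 + 0))*0)**2)**2 = (8 + ((0 + 1)*0)**2)**2 = (8 + (1*0)**2)**2 = (8 + 0**2)**2 = (8 + 0)**2 = 8**2 = 64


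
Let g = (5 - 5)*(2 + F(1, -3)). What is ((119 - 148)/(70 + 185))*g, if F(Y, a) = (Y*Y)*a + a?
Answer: 0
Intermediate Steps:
F(Y, a) = a + a*Y² (F(Y, a) = Y²*a + a = a*Y² + a = a + a*Y²)
g = 0 (g = (5 - 5)*(2 - 3*(1 + 1²)) = 0*(2 - 3*(1 + 1)) = 0*(2 - 3*2) = 0*(2 - 6) = 0*(-4) = 0)
((119 - 148)/(70 + 185))*g = ((119 - 148)/(70 + 185))*0 = -29/255*0 = 0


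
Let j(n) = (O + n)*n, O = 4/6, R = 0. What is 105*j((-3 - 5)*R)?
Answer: 0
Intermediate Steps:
O = ⅔ (O = 4*(⅙) = ⅔ ≈ 0.66667)
j(n) = n*(⅔ + n) (j(n) = (⅔ + n)*n = n*(⅔ + n))
105*j((-3 - 5)*R) = 105*(((-3 - 5)*0)*(2 + 3*((-3 - 5)*0))/3) = 105*((-8*0)*(2 + 3*(-8*0))/3) = 105*((⅓)*0*(2 + 3*0)) = 105*((⅓)*0*(2 + 0)) = 105*((⅓)*0*2) = 105*0 = 0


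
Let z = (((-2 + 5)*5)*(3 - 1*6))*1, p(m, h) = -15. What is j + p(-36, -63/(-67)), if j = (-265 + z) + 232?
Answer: -93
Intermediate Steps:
z = -45 (z = ((3*5)*(3 - 6))*1 = (15*(-3))*1 = -45*1 = -45)
j = -78 (j = (-265 - 45) + 232 = -310 + 232 = -78)
j + p(-36, -63/(-67)) = -78 - 15 = -93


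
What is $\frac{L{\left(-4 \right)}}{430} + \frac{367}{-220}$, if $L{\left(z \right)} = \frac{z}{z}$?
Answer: $- \frac{15759}{9460} \approx -1.6659$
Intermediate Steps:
$L{\left(z \right)} = 1$
$\frac{L{\left(-4 \right)}}{430} + \frac{367}{-220} = 1 \cdot \frac{1}{430} + \frac{367}{-220} = 1 \cdot \frac{1}{430} + 367 \left(- \frac{1}{220}\right) = \frac{1}{430} - \frac{367}{220} = - \frac{15759}{9460}$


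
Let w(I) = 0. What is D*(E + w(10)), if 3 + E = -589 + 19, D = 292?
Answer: -167316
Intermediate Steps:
E = -573 (E = -3 + (-589 + 19) = -3 - 570 = -573)
D*(E + w(10)) = 292*(-573 + 0) = 292*(-573) = -167316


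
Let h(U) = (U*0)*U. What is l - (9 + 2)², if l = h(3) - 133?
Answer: -254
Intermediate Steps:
h(U) = 0 (h(U) = 0*U = 0)
l = -133 (l = 0 - 133 = -133)
l - (9 + 2)² = -133 - (9 + 2)² = -133 - 1*11² = -133 - 1*121 = -133 - 121 = -254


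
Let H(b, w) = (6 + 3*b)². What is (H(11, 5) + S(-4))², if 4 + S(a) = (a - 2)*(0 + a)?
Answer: 2374681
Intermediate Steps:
S(a) = -4 + a*(-2 + a) (S(a) = -4 + (a - 2)*(0 + a) = -4 + (-2 + a)*a = -4 + a*(-2 + a))
(H(11, 5) + S(-4))² = (9*(2 + 11)² + (-4 + (-4)² - 2*(-4)))² = (9*13² + (-4 + 16 + 8))² = (9*169 + 20)² = (1521 + 20)² = 1541² = 2374681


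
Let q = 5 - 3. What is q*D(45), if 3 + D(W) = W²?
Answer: 4044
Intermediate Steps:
D(W) = -3 + W²
q = 2
q*D(45) = 2*(-3 + 45²) = 2*(-3 + 2025) = 2*2022 = 4044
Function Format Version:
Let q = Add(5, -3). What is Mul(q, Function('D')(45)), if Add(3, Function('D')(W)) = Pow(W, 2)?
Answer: 4044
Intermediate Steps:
Function('D')(W) = Add(-3, Pow(W, 2))
q = 2
Mul(q, Function('D')(45)) = Mul(2, Add(-3, Pow(45, 2))) = Mul(2, Add(-3, 2025)) = Mul(2, 2022) = 4044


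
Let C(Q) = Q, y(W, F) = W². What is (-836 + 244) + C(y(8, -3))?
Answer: -528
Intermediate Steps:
(-836 + 244) + C(y(8, -3)) = (-836 + 244) + 8² = -592 + 64 = -528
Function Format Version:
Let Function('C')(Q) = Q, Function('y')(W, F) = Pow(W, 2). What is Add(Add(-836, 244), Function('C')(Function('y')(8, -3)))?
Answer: -528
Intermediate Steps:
Add(Add(-836, 244), Function('C')(Function('y')(8, -3))) = Add(Add(-836, 244), Pow(8, 2)) = Add(-592, 64) = -528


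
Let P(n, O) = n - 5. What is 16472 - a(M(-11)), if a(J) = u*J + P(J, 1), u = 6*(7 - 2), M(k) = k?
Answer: 16818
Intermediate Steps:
P(n, O) = -5 + n
u = 30 (u = 6*5 = 30)
a(J) = -5 + 31*J (a(J) = 30*J + (-5 + J) = -5 + 31*J)
16472 - a(M(-11)) = 16472 - (-5 + 31*(-11)) = 16472 - (-5 - 341) = 16472 - 1*(-346) = 16472 + 346 = 16818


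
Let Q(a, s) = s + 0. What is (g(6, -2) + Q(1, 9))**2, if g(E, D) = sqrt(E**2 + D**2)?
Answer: 121 + 36*sqrt(10) ≈ 234.84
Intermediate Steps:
Q(a, s) = s
g(E, D) = sqrt(D**2 + E**2)
(g(6, -2) + Q(1, 9))**2 = (sqrt((-2)**2 + 6**2) + 9)**2 = (sqrt(4 + 36) + 9)**2 = (sqrt(40) + 9)**2 = (2*sqrt(10) + 9)**2 = (9 + 2*sqrt(10))**2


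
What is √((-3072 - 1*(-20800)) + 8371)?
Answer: √26099 ≈ 161.55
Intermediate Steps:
√((-3072 - 1*(-20800)) + 8371) = √((-3072 + 20800) + 8371) = √(17728 + 8371) = √26099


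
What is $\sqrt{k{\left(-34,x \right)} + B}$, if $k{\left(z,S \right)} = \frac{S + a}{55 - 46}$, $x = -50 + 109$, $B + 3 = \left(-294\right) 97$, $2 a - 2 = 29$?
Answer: $\frac{i \sqrt{1026458}}{6} \approx 168.86 i$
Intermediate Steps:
$a = \frac{31}{2}$ ($a = 1 + \frac{1}{2} \cdot 29 = 1 + \frac{29}{2} = \frac{31}{2} \approx 15.5$)
$B = -28521$ ($B = -3 - 28518 = -28521$)
$x = 59$
$k{\left(z,S \right)} = \frac{31}{18} + \frac{S}{9}$ ($k{\left(z,S \right)} = \frac{S + \frac{31}{2}}{55 - 46} = \frac{\frac{31}{2} + S}{9} = \left(\frac{31}{2} + S\right) \frac{1}{9} = \frac{31}{18} + \frac{S}{9}$)
$\sqrt{k{\left(-34,x \right)} + B} = \sqrt{\left(\frac{31}{18} + \frac{1}{9} \cdot 59\right) - 28521} = \sqrt{\left(\frac{31}{18} + \frac{59}{9}\right) - 28521} = \sqrt{\frac{149}{18} - 28521} = \sqrt{- \frac{513229}{18}} = \frac{i \sqrt{1026458}}{6}$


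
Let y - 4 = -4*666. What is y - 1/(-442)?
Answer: -1175719/442 ≈ -2660.0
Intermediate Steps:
y = -2660 (y = 4 - 4*666 = 4 - 2664 = -2660)
y - 1/(-442) = -2660 - 1/(-442) = -2660 - 1*(-1/442) = -2660 + 1/442 = -1175719/442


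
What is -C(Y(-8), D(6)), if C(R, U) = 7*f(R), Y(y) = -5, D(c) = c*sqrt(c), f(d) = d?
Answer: 35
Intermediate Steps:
D(c) = c**(3/2)
C(R, U) = 7*R
-C(Y(-8), D(6)) = -7*(-5) = -1*(-35) = 35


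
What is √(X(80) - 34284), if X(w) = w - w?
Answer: 2*I*√8571 ≈ 185.16*I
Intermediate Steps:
X(w) = 0
√(X(80) - 34284) = √(0 - 34284) = √(-34284) = 2*I*√8571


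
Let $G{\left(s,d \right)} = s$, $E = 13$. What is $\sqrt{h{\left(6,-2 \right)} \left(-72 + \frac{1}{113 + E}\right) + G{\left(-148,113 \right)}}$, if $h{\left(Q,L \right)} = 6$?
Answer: $\frac{i \sqrt{255759}}{21} \approx 24.082 i$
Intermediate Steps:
$\sqrt{h{\left(6,-2 \right)} \left(-72 + \frac{1}{113 + E}\right) + G{\left(-148,113 \right)}} = \sqrt{6 \left(-72 + \frac{1}{113 + 13}\right) - 148} = \sqrt{6 \left(-72 + \frac{1}{126}\right) - 148} = \sqrt{6 \left(- \frac{9071}{126}\right) - 148} = \sqrt{- \frac{9071}{21} - 148} = \sqrt{- \frac{12179}{21}} = \frac{i \sqrt{255759}}{21}$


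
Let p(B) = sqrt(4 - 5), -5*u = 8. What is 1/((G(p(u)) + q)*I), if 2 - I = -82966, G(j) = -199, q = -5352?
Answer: -1/460555368 ≈ -2.1713e-9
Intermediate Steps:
u = -8/5 (u = -1/5*8 = -8/5 ≈ -1.6000)
p(B) = I (p(B) = sqrt(-1) = I)
I = 82968 (I = 2 - 1*(-82966) = 2 + 82966 = 82968)
1/((G(p(u)) + q)*I) = 1/(-199 - 5352*82968) = (1/82968)/(-5551) = -1/5551*1/82968 = -1/460555368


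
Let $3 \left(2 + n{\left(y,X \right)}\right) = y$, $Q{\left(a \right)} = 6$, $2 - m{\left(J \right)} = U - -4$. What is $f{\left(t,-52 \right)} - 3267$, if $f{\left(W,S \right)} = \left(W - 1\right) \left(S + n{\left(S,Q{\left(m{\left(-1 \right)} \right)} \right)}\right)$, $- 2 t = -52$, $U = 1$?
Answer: $- \frac{15151}{3} \approx -5050.3$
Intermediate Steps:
$m{\left(J \right)} = -3$ ($m{\left(J \right)} = 2 - \left(1 - -4\right) = 2 - \left(1 + 4\right) = 2 - 5 = -3$)
$n{\left(y,X \right)} = -2 + \frac{y}{3}$
$t = 26$ ($t = \left(- \frac{1}{2}\right) \left(-52\right) = 26$)
$f{\left(W,S \right)} = \left(-1 + W\right) \left(-2 + \frac{4 S}{3}\right)$ ($f{\left(W,S \right)} = \left(W - 1\right) \left(S + \left(-2 + \frac{S}{3}\right)\right) = \left(-1 + W\right) \left(-2 + \frac{4 S}{3}\right)$)
$f{\left(t,-52 \right)} - 3267 = \left(2 - 52 - - \frac{208}{3} + \frac{4}{3} \left(-52\right) 26\right) - 3267 = \left(2 - 52 + \frac{208}{3} - \frac{5408}{3}\right) - 3267 = - \frac{5350}{3} - 3267 = - \frac{15151}{3}$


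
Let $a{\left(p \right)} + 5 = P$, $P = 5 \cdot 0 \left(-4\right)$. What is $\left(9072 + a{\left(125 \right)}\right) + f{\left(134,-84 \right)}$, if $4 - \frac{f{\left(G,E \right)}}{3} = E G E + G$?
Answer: $-2827835$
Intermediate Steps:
$P = 0$ ($P = 0 \left(-4\right) = 0$)
$a{\left(p \right)} = -5$ ($a{\left(p \right)} = -5 + 0 = -5$)
$f{\left(G,E \right)} = 12 - 3 G - 3 G E^{2}$ ($f{\left(G,E \right)} = 12 - 3 \left(E G E + G\right) = 12 - 3 \left(G E^{2} + G\right) = 12 - 3 \left(G + G E^{2}\right) = 12 - \left(3 G + 3 G E^{2}\right) = 12 - 3 G - 3 G E^{2}$)
$\left(9072 + a{\left(125 \right)}\right) + f{\left(134,-84 \right)} = \left(9072 - 5\right) - \left(390 + 2836512\right) = 9067 - \left(390 + 2836512\right) = 9067 - 2836902 = -2827835$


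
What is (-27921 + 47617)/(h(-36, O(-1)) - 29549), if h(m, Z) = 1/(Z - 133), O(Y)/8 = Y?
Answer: -1388568/2083205 ≈ -0.66655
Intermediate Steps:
O(Y) = 8*Y
h(m, Z) = 1/(-133 + Z)
(-27921 + 47617)/(h(-36, O(-1)) - 29549) = (-27921 + 47617)/(1/(-133 + 8*(-1)) - 29549) = 19696/(1/(-133 - 8) - 29549) = 19696/(1/(-141) - 29549) = 19696/(-1/141 - 29549) = 19696/(-4166410/141) = 19696*(-141/4166410) = -1388568/2083205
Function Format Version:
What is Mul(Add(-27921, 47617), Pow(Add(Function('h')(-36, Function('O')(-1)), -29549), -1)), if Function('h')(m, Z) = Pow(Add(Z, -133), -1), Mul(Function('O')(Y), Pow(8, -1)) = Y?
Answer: Rational(-1388568, 2083205) ≈ -0.66655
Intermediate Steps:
Function('O')(Y) = Mul(8, Y)
Function('h')(m, Z) = Pow(Add(-133, Z), -1)
Mul(Add(-27921, 47617), Pow(Add(Function('h')(-36, Function('O')(-1)), -29549), -1)) = Mul(Add(-27921, 47617), Pow(Add(Pow(Add(-133, Mul(8, -1)), -1), -29549), -1)) = Mul(19696, Pow(Add(Pow(Add(-133, -8), -1), -29549), -1)) = Mul(19696, Pow(Add(Pow(-141, -1), -29549), -1)) = Mul(19696, Pow(Add(Rational(-1, 141), -29549), -1)) = Mul(19696, Pow(Rational(-4166410, 141), -1)) = Mul(19696, Rational(-141, 4166410)) = Rational(-1388568, 2083205)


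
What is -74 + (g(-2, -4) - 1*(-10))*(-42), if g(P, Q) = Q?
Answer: -326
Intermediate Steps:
-74 + (g(-2, -4) - 1*(-10))*(-42) = -74 + (-4 - 1*(-10))*(-42) = -74 + (-4 + 10)*(-42) = -74 + 6*(-42) = -74 - 252 = -326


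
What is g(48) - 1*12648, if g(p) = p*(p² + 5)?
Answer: 98184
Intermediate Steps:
g(p) = p*(5 + p²)
g(48) - 1*12648 = 48*(5 + 48²) - 1*12648 = 48*(5 + 2304) - 12648 = 48*2309 - 12648 = 110832 - 12648 = 98184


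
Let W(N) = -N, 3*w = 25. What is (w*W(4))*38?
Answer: -3800/3 ≈ -1266.7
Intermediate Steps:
w = 25/3 (w = (⅓)*25 = 25/3 ≈ 8.3333)
(w*W(4))*38 = (25*(-1*4)/3)*38 = ((25/3)*(-4))*38 = -100/3*38 = -3800/3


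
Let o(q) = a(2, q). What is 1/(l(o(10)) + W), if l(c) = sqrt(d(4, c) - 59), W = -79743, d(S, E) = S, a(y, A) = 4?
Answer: -79743/6358946104 - I*sqrt(55)/6358946104 ≈ -1.254e-5 - 1.1663e-9*I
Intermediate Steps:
o(q) = 4
l(c) = I*sqrt(55) (l(c) = sqrt(4 - 59) = sqrt(-55) = I*sqrt(55))
1/(l(o(10)) + W) = 1/(I*sqrt(55) - 79743) = 1/(-79743 + I*sqrt(55))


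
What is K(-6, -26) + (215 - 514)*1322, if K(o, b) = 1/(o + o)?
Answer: -4743337/12 ≈ -3.9528e+5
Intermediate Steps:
K(o, b) = 1/(2*o)
K(-6, -26) + (215 - 514)*1322 = (1/2)/(-6) + (215 - 514)*1322 = (1/2)*(-1/6) - 299*1322 = -1/12 - 395278 = -4743337/12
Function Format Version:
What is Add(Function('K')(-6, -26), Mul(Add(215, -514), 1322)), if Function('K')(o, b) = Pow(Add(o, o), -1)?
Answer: Rational(-4743337, 12) ≈ -3.9528e+5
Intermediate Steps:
Function('K')(o, b) = Mul(Rational(1, 2), Pow(o, -1)) (Function('K')(o, b) = Pow(Mul(2, o), -1) = Mul(Rational(1, 2), Pow(o, -1)))
Add(Function('K')(-6, -26), Mul(Add(215, -514), 1322)) = Add(Mul(Rational(1, 2), Pow(-6, -1)), Mul(Add(215, -514), 1322)) = Add(Mul(Rational(1, 2), Rational(-1, 6)), Mul(-299, 1322)) = Add(Rational(-1, 12), -395278) = Rational(-4743337, 12)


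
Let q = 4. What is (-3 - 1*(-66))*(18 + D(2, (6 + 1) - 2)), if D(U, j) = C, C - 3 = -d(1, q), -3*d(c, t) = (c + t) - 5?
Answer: 1323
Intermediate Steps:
d(c, t) = 5/3 - c/3 - t/3 (d(c, t) = -((c + t) - 5)/3 = -(-5 + c + t)/3 = 5/3 - c/3 - t/3)
C = 3 (C = 3 - (5/3 - ⅓*1 - ⅓*4) = 3 - (5/3 - ⅓ - 4/3) = 3 - 1*0 = 3 + 0 = 3)
D(U, j) = 3
(-3 - 1*(-66))*(18 + D(2, (6 + 1) - 2)) = (-3 - 1*(-66))*(18 + 3) = (-3 + 66)*21 = 63*21 = 1323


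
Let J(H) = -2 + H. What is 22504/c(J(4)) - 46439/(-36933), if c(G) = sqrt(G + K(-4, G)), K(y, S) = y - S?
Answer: 46439/36933 - 11252*I ≈ 1.2574 - 11252.0*I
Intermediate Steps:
c(G) = 2*I (c(G) = sqrt(G + (-4 - G)) = sqrt(-4) = 2*I)
22504/c(J(4)) - 46439/(-36933) = 22504/((2*I)) - 46439/(-36933) = 22504*(-I/2) - 46439*(-1/36933) = -11252*I + 46439/36933 = 46439/36933 - 11252*I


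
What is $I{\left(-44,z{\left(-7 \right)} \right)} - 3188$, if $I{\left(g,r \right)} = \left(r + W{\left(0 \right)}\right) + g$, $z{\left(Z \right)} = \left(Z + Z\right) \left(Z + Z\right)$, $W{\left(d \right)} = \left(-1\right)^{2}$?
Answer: $-3035$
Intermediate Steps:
$W{\left(d \right)} = 1$
$z{\left(Z \right)} = 4 Z^{2}$ ($z{\left(Z \right)} = 2 Z 2 Z = 4 Z^{2}$)
$I{\left(g,r \right)} = 1 + g + r$ ($I{\left(g,r \right)} = \left(r + 1\right) + g = \left(1 + r\right) + g = 1 + g + r$)
$I{\left(-44,z{\left(-7 \right)} \right)} - 3188 = \left(1 - 44 + 4 \left(-7\right)^{2}\right) - 3188 = \left(1 - 44 + 4 \cdot 49\right) - 3188 = \left(1 - 44 + 196\right) - 3188 = 153 - 3188 = -3035$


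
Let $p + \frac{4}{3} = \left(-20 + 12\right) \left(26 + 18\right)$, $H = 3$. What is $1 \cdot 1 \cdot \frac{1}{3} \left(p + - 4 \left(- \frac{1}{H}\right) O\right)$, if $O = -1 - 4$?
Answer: $-120$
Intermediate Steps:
$O = -5$
$p = - \frac{1060}{3}$ ($p = - \frac{4}{3} + \left(-20 + 12\right) \left(26 + 18\right) = - \frac{4}{3} - 352 = - \frac{1060}{3} \approx -353.33$)
$1 \cdot 1 \cdot \frac{1}{3} \left(p + - 4 \left(- \frac{1}{H}\right) O\right) = 1 \cdot 1 \cdot \frac{1}{3} \left(- \frac{1060}{3} + - 4 \left(- \frac{1}{3}\right) \left(-5\right)\right) = 1 \cdot 1 \cdot \frac{1}{3} \left(- \frac{1060}{3} + - 4 \left(\left(-1\right) \frac{1}{3}\right) \left(-5\right)\right) = 1 \cdot \frac{1}{3} \left(- \frac{1060}{3} + \left(-4\right) \left(- \frac{1}{3}\right) \left(-5\right)\right) = \frac{- \frac{1060}{3} + \frac{4}{3} \left(-5\right)}{3} = \frac{- \frac{1060}{3} - \frac{20}{3}}{3} = \frac{1}{3} \left(-360\right) = -120$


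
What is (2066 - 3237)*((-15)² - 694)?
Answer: 549199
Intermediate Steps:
(2066 - 3237)*((-15)² - 694) = -1171*(225 - 694) = -1171*(-469) = 549199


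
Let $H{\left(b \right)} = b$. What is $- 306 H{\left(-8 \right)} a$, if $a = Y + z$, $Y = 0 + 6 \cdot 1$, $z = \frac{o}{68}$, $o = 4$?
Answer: $14832$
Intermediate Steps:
$z = \frac{1}{17}$ ($z = \frac{4}{68} = 4 \cdot \frac{1}{68} = \frac{1}{17} \approx 0.058824$)
$Y = 6$ ($Y = 0 + 6 = 6$)
$a = \frac{103}{17}$ ($a = 6 + \frac{1}{17} = \frac{103}{17} \approx 6.0588$)
$- 306 H{\left(-8 \right)} a = \left(-306\right) \left(-8\right) \frac{103}{17} = 2448 \cdot \frac{103}{17} = 14832$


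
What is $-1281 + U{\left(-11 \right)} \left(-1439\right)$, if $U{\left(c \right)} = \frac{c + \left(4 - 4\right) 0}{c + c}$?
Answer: $- \frac{4001}{2} \approx -2000.5$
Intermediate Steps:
$U{\left(c \right)} = \frac{1}{2}$ ($U{\left(c \right)} = \frac{c + 0 \cdot 0}{2 c} = \left(c + 0\right) \frac{1}{2 c} = c \frac{1}{2 c} = \frac{1}{2}$)
$-1281 + U{\left(-11 \right)} \left(-1439\right) = -1281 + \frac{1}{2} \left(-1439\right) = -1281 - \frac{1439}{2} = - \frac{4001}{2}$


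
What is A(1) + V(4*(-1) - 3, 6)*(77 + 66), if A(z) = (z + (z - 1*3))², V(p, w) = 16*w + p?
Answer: 12728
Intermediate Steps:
V(p, w) = p + 16*w
A(z) = (-3 + 2*z)² (A(z) = (z + (z - 3))² = (z + (-3 + z))² = (-3 + 2*z)²)
A(1) + V(4*(-1) - 3, 6)*(77 + 66) = (-3 + 2*1)² + ((4*(-1) - 3) + 16*6)*(77 + 66) = (-3 + 2)² + ((-4 - 3) + 96)*143 = (-1)² + (-7 + 96)*143 = 1 + 89*143 = 1 + 12727 = 12728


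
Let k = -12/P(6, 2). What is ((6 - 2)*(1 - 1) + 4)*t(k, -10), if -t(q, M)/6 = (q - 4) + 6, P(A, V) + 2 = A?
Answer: 24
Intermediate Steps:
P(A, V) = -2 + A
k = -3 (k = -12/(-2 + 6) = -12/4 = -12*1/4 = -3)
t(q, M) = -12 - 6*q (t(q, M) = -6*((q - 4) + 6) = -6*((-4 + q) + 6) = -6*(2 + q) = -12 - 6*q)
((6 - 2)*(1 - 1) + 4)*t(k, -10) = ((6 - 2)*(1 - 1) + 4)*(-12 - 6*(-3)) = (4*0 + 4)*(-12 + 18) = (0 + 4)*6 = 4*6 = 24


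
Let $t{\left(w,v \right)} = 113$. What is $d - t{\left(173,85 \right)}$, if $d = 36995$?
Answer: $36882$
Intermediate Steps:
$d - t{\left(173,85 \right)} = 36995 - 113 = 36882$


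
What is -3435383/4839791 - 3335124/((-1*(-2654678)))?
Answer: -971582261183/494157180473 ≈ -1.9661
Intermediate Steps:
-3435383/4839791 - 3335124/((-1*(-2654678))) = -3435383*1/4839791 - 3335124/2654678 = -3435383/4839791 - 3335124*1/2654678 = -3435383/4839791 - 128274/102103 = -971582261183/494157180473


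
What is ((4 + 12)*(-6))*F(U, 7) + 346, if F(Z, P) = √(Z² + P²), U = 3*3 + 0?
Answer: 346 - 96*√130 ≈ -748.57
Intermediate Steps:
U = 9 (U = 9 + 0 = 9)
F(Z, P) = √(P² + Z²)
((4 + 12)*(-6))*F(U, 7) + 346 = ((4 + 12)*(-6))*√(7² + 9²) + 346 = (16*(-6))*√(49 + 81) + 346 = -96*√130 + 346 = 346 - 96*√130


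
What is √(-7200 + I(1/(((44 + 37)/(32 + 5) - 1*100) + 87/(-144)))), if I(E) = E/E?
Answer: I*√7199 ≈ 84.847*I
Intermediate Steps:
I(E) = 1
√(-7200 + I(1/(((44 + 37)/(32 + 5) - 1*100) + 87/(-144)))) = √(-7200 + 1) = √(-7199) = I*√7199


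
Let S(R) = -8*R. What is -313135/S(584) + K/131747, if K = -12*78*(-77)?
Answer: 540146977/7993792 ≈ 67.571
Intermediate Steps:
K = 72072 (K = -936*(-77) = 72072)
-313135/S(584) + K/131747 = -313135/((-8*584)) + 72072/131747 = -313135/(-4672) + 72072*(1/131747) = -313135*(-1/4672) + 936/1711 = 313135/4672 + 936/1711 = 540146977/7993792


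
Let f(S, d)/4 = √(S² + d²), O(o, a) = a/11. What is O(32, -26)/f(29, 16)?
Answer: -13*√1097/24134 ≈ -0.017841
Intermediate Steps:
O(o, a) = a/11 (O(o, a) = a*(1/11) = a/11)
f(S, d) = 4*√(S² + d²)
O(32, -26)/f(29, 16) = ((1/11)*(-26))/((4*√(29² + 16²))) = -26*1/(4*√(841 + 256))/11 = -26*√1097/4388/11 = -13*√1097/24134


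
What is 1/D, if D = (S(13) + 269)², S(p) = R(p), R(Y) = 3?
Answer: 1/73984 ≈ 1.3516e-5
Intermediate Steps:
S(p) = 3
D = 73984 (D = (3 + 269)² = 272² = 73984)
1/D = 1/73984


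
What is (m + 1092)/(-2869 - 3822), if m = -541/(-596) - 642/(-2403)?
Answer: -521877317/3194256636 ≈ -0.16338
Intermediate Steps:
m = 560885/477396 (m = -541*(-1/596) - 642*(-1/2403) = 541/596 + 214/801 = 560885/477396 ≈ 1.1749)
(m + 1092)/(-2869 - 3822) = (560885/477396 + 1092)/(-2869 - 3822) = (521877317/477396)/(-6691) = (521877317/477396)*(-1/6691) = -521877317/3194256636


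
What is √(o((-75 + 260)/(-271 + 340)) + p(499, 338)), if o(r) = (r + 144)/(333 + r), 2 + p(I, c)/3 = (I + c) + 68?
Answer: √1453553985598/23162 ≈ 52.052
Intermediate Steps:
p(I, c) = 198 + 3*I + 3*c (p(I, c) = -6 + 3*((I + c) + 68) = -6 + 3*(68 + I + c) = -6 + (204 + 3*I + 3*c) = 198 + 3*I + 3*c)
o(r) = (144 + r)/(333 + r)
√(o((-75 + 260)/(-271 + 340)) + p(499, 338)) = √((144 + (-75 + 260)/(-271 + 340))/(333 + (-75 + 260)/(-271 + 340)) + (198 + 3*499 + 3*338)) = √((144 + 185/69)/(333 + 185/69) + (198 + 1497 + 1014)) = √((144 + 185*(1/69))/(333 + 185*(1/69)) + 2709) = √((144 + 185/69)/(333 + 185/69) + 2709) = √((10121/69)/(23162/69) + 2709) = √((69/23162)*(10121/69) + 2709) = √(10121/23162 + 2709) = √(62755979/23162) = √1453553985598/23162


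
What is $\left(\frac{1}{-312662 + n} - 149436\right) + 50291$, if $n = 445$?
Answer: $- \frac{30954754466}{312217} \approx -99145.0$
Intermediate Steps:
$\left(\frac{1}{-312662 + n} - 149436\right) + 50291 = \left(\frac{1}{-312662 + 445} - 149436\right) + 50291 = \left(\frac{1}{-312217} - 149436\right) + 50291 = \left(- \frac{1}{312217} - 149436\right) + 50291 = - \frac{46656459613}{312217} + 50291 = - \frac{30954754466}{312217}$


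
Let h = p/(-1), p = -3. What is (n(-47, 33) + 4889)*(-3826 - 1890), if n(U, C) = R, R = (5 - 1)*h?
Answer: -28014116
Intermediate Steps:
h = 3 (h = -3/(-1) = -3*(-1) = 3)
R = 12 (R = (5 - 1)*3 = 4*3 = 12)
n(U, C) = 12
(n(-47, 33) + 4889)*(-3826 - 1890) = (12 + 4889)*(-3826 - 1890) = 4901*(-5716) = -28014116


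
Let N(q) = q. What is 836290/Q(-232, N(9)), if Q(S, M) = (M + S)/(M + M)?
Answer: -15053220/223 ≈ -67503.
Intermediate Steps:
Q(S, M) = (M + S)/(2*M) (Q(S, M) = (M + S)/((2*M)) = (M + S)*(1/(2*M)) = (M + S)/(2*M))
836290/Q(-232, N(9)) = 836290/(((1/2)*(9 - 232)/9)) = 836290/(((1/2)*(1/9)*(-223))) = 836290/(-223/18) = 836290*(-18/223) = -15053220/223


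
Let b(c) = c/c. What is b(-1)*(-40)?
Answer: -40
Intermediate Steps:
b(c) = 1
b(-1)*(-40) = 1*(-40) = -40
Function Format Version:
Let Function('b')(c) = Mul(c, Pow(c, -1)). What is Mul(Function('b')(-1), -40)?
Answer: -40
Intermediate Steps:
Function('b')(c) = 1
Mul(Function('b')(-1), -40) = Mul(1, -40) = -40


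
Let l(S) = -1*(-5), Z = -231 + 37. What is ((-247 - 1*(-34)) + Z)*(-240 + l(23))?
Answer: 95645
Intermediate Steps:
Z = -194
l(S) = 5
((-247 - 1*(-34)) + Z)*(-240 + l(23)) = ((-247 - 1*(-34)) - 194)*(-240 + 5) = ((-247 + 34) - 194)*(-235) = (-213 - 194)*(-235) = -407*(-235) = 95645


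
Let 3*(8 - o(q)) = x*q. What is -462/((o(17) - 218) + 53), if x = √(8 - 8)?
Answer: 462/157 ≈ 2.9427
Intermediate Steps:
x = 0 (x = √0 = 0)
o(q) = 8 (o(q) = 8 - 0*q = 8 - ⅓*0 = 8 + 0 = 8)
-462/((o(17) - 218) + 53) = -462/((8 - 218) + 53) = -462/(-210 + 53) = -462/(-157) = -462*(-1/157) = 462/157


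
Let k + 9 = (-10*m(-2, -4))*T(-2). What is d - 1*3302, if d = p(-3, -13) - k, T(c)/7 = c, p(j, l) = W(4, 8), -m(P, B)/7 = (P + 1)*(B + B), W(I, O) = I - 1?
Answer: 4550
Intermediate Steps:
W(I, O) = -1 + I
m(P, B) = -14*B*(1 + P) (m(P, B) = -7*(P + 1)*(B + B) = -7*(1 + P)*2*B = -14*B*(1 + P))
p(j, l) = 3 (p(j, l) = -1 + 4 = 3)
T(c) = 7*c
k = -7849 (k = -9 + (-(-140)*(-4)*(1 - 2))*(7*(-2)) = -9 - (-140)*(-4)*(-1)*(-14) = -9 - 10*(-56)*(-14) = -9 + 560*(-14) = -9 - 7840 = -7849)
d = 7852 (d = 3 - 1*(-7849) = 3 + 7849 = 7852)
d - 1*3302 = 7852 - 1*3302 = 7852 - 3302 = 4550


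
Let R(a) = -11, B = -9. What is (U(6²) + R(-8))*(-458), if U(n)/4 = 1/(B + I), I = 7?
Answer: 5954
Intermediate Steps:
U(n) = -2 (U(n) = 4/(-9 + 7) = 4/(-2) = 4*(-½) = -2)
(U(6²) + R(-8))*(-458) = (-2 - 11)*(-458) = -13*(-458) = 5954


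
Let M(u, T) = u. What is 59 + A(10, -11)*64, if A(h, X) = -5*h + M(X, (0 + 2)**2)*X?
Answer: 4603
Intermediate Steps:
A(h, X) = X**2 - 5*h (A(h, X) = -5*h + X*X = -5*h + X**2 = X**2 - 5*h)
59 + A(10, -11)*64 = 59 + ((-11)**2 - 5*10)*64 = 59 + (121 - 50)*64 = 59 + 71*64 = 59 + 4544 = 4603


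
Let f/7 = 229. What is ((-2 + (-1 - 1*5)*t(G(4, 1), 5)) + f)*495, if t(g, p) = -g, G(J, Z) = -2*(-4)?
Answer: 816255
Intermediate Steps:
G(J, Z) = 8
f = 1603 (f = 7*229 = 1603)
((-2 + (-1 - 1*5)*t(G(4, 1), 5)) + f)*495 = ((-2 + (-1 - 1*5)*(-1*8)) + 1603)*495 = ((-2 + (-1 - 5)*(-8)) + 1603)*495 = ((-2 - 6*(-8)) + 1603)*495 = ((-2 + 48) + 1603)*495 = (46 + 1603)*495 = 1649*495 = 816255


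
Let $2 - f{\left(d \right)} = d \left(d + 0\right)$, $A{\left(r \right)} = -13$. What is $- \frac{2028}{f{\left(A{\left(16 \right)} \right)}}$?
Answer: $\frac{2028}{167} \approx 12.144$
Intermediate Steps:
$f{\left(d \right)} = 2 - d^{2}$ ($f{\left(d \right)} = 2 - d \left(d + 0\right) = 2 - d d = 2 - d^{2}$)
$- \frac{2028}{f{\left(A{\left(16 \right)} \right)}} = - \frac{2028}{2 - \left(-13\right)^{2}} = - \frac{2028}{2 - 169} = - \frac{2028}{-167} = \left(-2028\right) \left(- \frac{1}{167}\right) = \frac{2028}{167}$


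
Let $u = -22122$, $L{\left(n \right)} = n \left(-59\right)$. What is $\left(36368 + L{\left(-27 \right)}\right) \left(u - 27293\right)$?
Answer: $-1875842815$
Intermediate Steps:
$L{\left(n \right)} = - 59 n$
$\left(36368 + L{\left(-27 \right)}\right) \left(u - 27293\right) = \left(36368 - -1593\right) \left(-22122 - 27293\right) = \left(36368 + 1593\right) \left(-49415\right) = 37961 \left(-49415\right) = -1875842815$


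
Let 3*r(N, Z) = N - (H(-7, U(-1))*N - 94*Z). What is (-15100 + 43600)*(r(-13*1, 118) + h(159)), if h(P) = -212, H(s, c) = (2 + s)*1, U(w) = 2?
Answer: 98591000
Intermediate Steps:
H(s, c) = 2 + s
r(N, Z) = 2*N + 94*Z/3 (r(N, Z) = (N - ((2 - 7)*N - 94*Z))/3 = (N - (-5*N - 94*Z))/3 = (N - (-94*Z - 5*N))/3 = (N + (5*N + 94*Z))/3 = (6*N + 94*Z)/3 = 2*N + 94*Z/3)
(-15100 + 43600)*(r(-13*1, 118) + h(159)) = (-15100 + 43600)*((2*(-13*1) + (94/3)*118) - 212) = 28500*((2*(-13) + 11092/3) - 212) = 28500*((-26 + 11092/3) - 212) = 28500*(11014/3 - 212) = 28500*(10378/3) = 98591000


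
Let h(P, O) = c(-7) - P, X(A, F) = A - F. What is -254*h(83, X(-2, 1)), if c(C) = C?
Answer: 22860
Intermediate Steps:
h(P, O) = -7 - P
-254*h(83, X(-2, 1)) = -254*(-7 - 1*83) = -254*(-7 - 83) = -254*(-90) = 22860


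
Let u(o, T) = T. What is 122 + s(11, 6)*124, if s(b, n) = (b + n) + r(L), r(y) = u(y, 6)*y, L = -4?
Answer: -746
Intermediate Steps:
r(y) = 6*y
s(b, n) = -24 + b + n (s(b, n) = (b + n) + 6*(-4) = (b + n) - 24 = -24 + b + n)
122 + s(11, 6)*124 = 122 + (-24 + 11 + 6)*124 = 122 - 7*124 = 122 - 868 = -746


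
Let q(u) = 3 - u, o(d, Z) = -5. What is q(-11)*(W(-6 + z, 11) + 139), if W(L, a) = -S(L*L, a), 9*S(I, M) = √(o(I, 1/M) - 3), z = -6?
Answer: 1946 - 28*I*√2/9 ≈ 1946.0 - 4.3998*I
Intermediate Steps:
S(I, M) = 2*I*√2/9 (S(I, M) = √(-5 - 3)/9 = √(-8)/9 = (2*I*√2)/9 = 2*I*√2/9)
W(L, a) = -2*I*√2/9
q(-11)*(W(-6 + z, 11) + 139) = (3 - 1*(-11))*(-2*I*√2/9 + 139) = (3 + 11)*(139 - 2*I*√2/9) = 14*(139 - 2*I*√2/9) = 1946 - 28*I*√2/9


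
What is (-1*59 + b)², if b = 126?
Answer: 4489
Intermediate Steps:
(-1*59 + b)² = (-1*59 + 126)² = (-59 + 126)² = 67² = 4489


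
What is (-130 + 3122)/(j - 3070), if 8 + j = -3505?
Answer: -2992/6583 ≈ -0.45450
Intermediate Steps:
j = -3513 (j = -8 - 3505 = -3513)
(-130 + 3122)/(j - 3070) = (-130 + 3122)/(-3513 - 3070) = 2992/(-6583) = 2992*(-1/6583) = -2992/6583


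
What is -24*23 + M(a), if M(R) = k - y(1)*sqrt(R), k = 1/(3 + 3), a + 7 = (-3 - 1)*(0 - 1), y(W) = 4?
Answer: -3311/6 - 4*I*sqrt(3) ≈ -551.83 - 6.9282*I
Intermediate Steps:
a = -3 (a = -7 + (-3 - 1)*(0 - 1) = -7 - 4*(-1) = -7 + 4 = -3)
k = 1/6 ≈ 0.16667
M(R) = 1/6 - 4*sqrt(R)
-24*23 + M(a) = -24*23 + (1/6 - 4*I*sqrt(3)) = -552 + (1/6 - 4*I*sqrt(3)) = -3311/6 - 4*I*sqrt(3)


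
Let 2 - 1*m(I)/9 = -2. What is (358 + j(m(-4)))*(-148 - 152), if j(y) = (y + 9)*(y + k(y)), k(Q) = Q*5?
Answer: -3023400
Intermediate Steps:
k(Q) = 5*Q
m(I) = 36 (m(I) = 18 - 9*(-2) = 18 + 18 = 36)
j(y) = 6*y*(9 + y) (j(y) = (y + 9)*(y + 5*y) = (9 + y)*(6*y) = 6*y*(9 + y))
(358 + j(m(-4)))*(-148 - 152) = (358 + 6*36*(9 + 36))*(-148 - 152) = (358 + 6*36*45)*(-300) = (358 + 9720)*(-300) = 10078*(-300) = -3023400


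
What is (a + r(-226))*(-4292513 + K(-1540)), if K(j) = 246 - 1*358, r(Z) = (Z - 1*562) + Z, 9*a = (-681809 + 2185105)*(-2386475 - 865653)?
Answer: 6995420560055157250/3 ≈ 2.3318e+18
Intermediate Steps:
a = -4888911013888/9 (a = ((-681809 + 2185105)*(-2386475 - 865653))/9 = (1503296*(-3252128))/9 = (⅑)*(-4888911013888) = -4888911013888/9 ≈ -5.4321e+11)
r(Z) = -562 + 2*Z (r(Z) = (Z - 562) + Z = (-562 + Z) + Z = -562 + 2*Z)
K(j) = -112 (K(j) = 246 - 358 = -112)
(a + r(-226))*(-4292513 + K(-1540)) = (-4888911013888/9 + (-562 + 2*(-226)))*(-4292513 - 112) = (-4888911013888/9 + (-562 - 452))*(-4292625) = (-4888911013888/9 - 1014)*(-4292625) = -4888911023014/9*(-4292625) = 6995420560055157250/3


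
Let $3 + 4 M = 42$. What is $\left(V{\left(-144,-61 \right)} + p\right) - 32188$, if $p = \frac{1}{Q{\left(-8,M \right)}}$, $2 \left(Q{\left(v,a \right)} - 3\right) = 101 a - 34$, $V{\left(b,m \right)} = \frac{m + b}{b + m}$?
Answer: $- \frac{123179641}{3827} \approx -32187.0$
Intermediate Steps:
$M = \frac{39}{4}$ ($M = - \frac{3}{4} + \frac{1}{4} \cdot 42 = - \frac{3}{4} + \frac{21}{2} = \frac{39}{4} \approx 9.75$)
$V{\left(b,m \right)} = 1$ ($V{\left(b,m \right)} = \frac{b + m}{b + m} = 1$)
$Q{\left(v,a \right)} = -14 + \frac{101 a}{2}$ ($Q{\left(v,a \right)} = 3 + \frac{101 a - 34}{2} = 3 + \frac{-34 + 101 a}{2} = 3 + \left(-17 + \frac{101 a}{2}\right) = -14 + \frac{101 a}{2}$)
$p = \frac{8}{3827}$ ($p = \frac{1}{-14 + \frac{101}{2} \cdot \frac{39}{4}} = \frac{1}{-14 + \frac{3939}{8}} = \frac{1}{\frac{3827}{8}} = \frac{8}{3827} \approx 0.0020904$)
$\left(V{\left(-144,-61 \right)} + p\right) - 32188 = \left(1 + \frac{8}{3827}\right) - 32188 = \frac{3835}{3827} - 32188 = - \frac{123179641}{3827}$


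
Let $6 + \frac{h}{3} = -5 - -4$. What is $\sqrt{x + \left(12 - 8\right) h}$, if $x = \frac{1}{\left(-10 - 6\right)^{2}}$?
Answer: $\frac{i \sqrt{21503}}{16} \approx 9.1649 i$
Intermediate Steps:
$h = -21$ ($h = -18 + 3 \left(-5 - -4\right) = -18 + 3 \left(-5 + 4\right) = -18 + 3 \left(-1\right) = -18 - 3 = -21$)
$x = \frac{1}{256}$ ($x = \frac{1}{\left(-16\right)^{2}} = \frac{1}{256} \approx 0.0039063$)
$\sqrt{x + \left(12 - 8\right) h} = \sqrt{\frac{1}{256} + \left(12 - 8\right) \left(-21\right)} = \sqrt{\frac{1}{256} + 4 \left(-21\right)} = \sqrt{\frac{1}{256} - 84} = \sqrt{- \frac{21503}{256}} = \frac{i \sqrt{21503}}{16}$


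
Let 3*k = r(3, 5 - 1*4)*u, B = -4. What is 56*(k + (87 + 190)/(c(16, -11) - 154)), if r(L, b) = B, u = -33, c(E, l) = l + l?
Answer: 52269/22 ≈ 2375.9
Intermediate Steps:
c(E, l) = 2*l
r(L, b) = -4
k = 44 (k = (-4*(-33))/3 = (⅓)*132 = 44)
56*(k + (87 + 190)/(c(16, -11) - 154)) = 56*(44 + (87 + 190)/(2*(-11) - 154)) = 56*(44 + 277/(-22 - 154)) = 56*(44 + 277/(-176)) = 56*(44 + 277*(-1/176)) = 56*(44 - 277/176) = 56*(7467/176) = 52269/22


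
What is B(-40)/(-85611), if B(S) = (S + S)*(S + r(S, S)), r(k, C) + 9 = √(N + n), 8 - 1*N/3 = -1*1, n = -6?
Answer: -3920/85611 + 80*√21/85611 ≈ -0.041506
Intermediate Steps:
N = 27 (N = 24 - (-3) = 24 - 3*(-1) = 24 + 3 = 27)
r(k, C) = -9 + √21 (r(k, C) = -9 + √(27 - 6) = -9 + √21)
B(S) = 2*S*(-9 + S + √21) (B(S) = (S + S)*(S + (-9 + √21)) = (2*S)*(-9 + S + √21) = 2*S*(-9 + S + √21))
B(-40)/(-85611) = (2*(-40)*(-9 - 40 + √21))/(-85611) = (2*(-40)*(-49 + √21))*(-1/85611) = (3920 - 80*√21)*(-1/85611) = -3920/85611 + 80*√21/85611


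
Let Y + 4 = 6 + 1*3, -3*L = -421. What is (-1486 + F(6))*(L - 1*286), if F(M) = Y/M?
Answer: 3894107/18 ≈ 2.1634e+5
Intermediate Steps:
L = 421/3 (L = -1/3*(-421) = 421/3 ≈ 140.33)
Y = 5 (Y = -4 + (6 + 1*3) = -4 + (6 + 3) = -4 + 9 = 5)
F(M) = 5/M
(-1486 + F(6))*(L - 1*286) = (-1486 + 5/6)*(421/3 - 1*286) = (-1486 + 5*(1/6))*(421/3 - 286) = (-1486 + 5/6)*(-437/3) = -8911/6*(-437/3) = 3894107/18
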